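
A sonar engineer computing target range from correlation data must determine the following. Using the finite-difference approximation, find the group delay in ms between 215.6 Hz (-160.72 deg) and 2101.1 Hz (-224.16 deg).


Group delay from phase difference:
tau = -d(phi)/d(omega)
d(phi) = -63.44 deg = -1.107237 rad
d(omega) = 2*pi*(2101.1 - 215.6) = 11846.9459 rad/s
tau = -(-1.107237) / 11846.9459
    = 0.0935 ms

0.0935 ms


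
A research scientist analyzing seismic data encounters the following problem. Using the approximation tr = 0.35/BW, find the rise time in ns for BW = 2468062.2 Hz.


Rise time from bandwidth relationship:
tr = 0.35 / BW
   = 0.35 / 2468062.2
   = 1.41811661e-07 s
   = 141.8117 ns

141.8117 ns


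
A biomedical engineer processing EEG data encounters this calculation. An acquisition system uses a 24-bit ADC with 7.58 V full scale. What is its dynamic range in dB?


Dynamic range from full-scale to LSB:
V_min = V_max / 2^bits = 7.58 / 2^24
DR = 20 * log10(V_max / V_min)
   = 20 * log10(2^24)
   = 20 * 24 * log10(2)
   = 144.49 dB

144.49 dB


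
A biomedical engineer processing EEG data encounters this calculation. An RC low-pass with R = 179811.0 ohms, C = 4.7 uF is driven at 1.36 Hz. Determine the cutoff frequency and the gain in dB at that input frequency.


Step 1 — cutoff frequency:
fc = 1 / (2*pi*R*C)
C = 4.7 uF = 4.7e-06 F
fc = 1 / (2*pi*179811.0*4.7e-06)
   = 0.188324 Hz

Step 2 — magnitude at f = 1.36 Hz:
|H(f)| = 1 / sqrt(1 + (f/fc)^2)
f/fc = 1.36 / 0.188324 = 7.221597
|H| = 1 / sqrt(1 + 52.151463) = 0.1371647
|H|_dB = 20*log10(0.1371647) = -17.26 dB

fc = 0.188324 Hz; |H(1.36 Hz)| = -17.26 dB


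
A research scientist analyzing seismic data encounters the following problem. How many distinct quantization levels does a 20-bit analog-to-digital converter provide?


Number of quantization levels = 2^N
= 2^20
= 1048576

1048576


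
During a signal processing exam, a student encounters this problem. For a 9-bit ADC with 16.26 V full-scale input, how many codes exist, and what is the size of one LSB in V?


Step 1 — number of quantization levels:
L = 2^N = 2^9 = 512

Step 2 — LSB step size:
delta = Vfs / L
      = 16.26 / 512
      = 0.03175781 V

Levels = 512; step size = 0.03175781 V


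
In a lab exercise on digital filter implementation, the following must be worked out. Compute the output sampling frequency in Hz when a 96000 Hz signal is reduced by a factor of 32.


Decimation reduces the sample rate:
fs_out = fs_in / M
       = 96000 / 32
       = 3000.0 Hz

3000.0 Hz


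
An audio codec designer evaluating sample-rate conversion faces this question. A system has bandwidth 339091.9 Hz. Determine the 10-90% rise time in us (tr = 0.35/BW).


Rise time from bandwidth relationship:
tr = 0.35 / BW
   = 0.35 / 339091.9
   = 1.032168566e-06 s
   = 1.0322 us

1.0322 us


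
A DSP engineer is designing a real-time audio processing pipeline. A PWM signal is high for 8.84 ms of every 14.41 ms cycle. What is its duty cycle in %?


Duty cycle as a percentage:
DC = (t_on / T) * 100
   = (8.84 / 14.41) * 100
   = 0.613463 * 100
   = 61.35 %

61.35 %


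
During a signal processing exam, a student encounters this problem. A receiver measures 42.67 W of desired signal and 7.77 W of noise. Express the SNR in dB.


SNR in decibels:
SNR = 10 * log10(Ps / Pn)
    = 10 * log10(42.67 / 7.77)
    = 10 * log10(5.4916)
    = 10 * 0.7397
    = 7.4 dB

7.4 dB


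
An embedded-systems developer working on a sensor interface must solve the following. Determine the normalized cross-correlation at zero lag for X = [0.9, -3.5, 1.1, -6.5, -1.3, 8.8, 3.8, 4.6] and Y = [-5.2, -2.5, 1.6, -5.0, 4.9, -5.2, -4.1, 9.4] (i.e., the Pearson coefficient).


Pearson correlation coefficient (population):
r = cov(X,Y) / (std(X) * std(Y))
Mean X = 0.9875, Mean Y = -0.7625
Cov(X,Y) = 2.485469
Std(X) = 4.520077, Std(Y) = 5.152897
r = 0.1067

0.1067


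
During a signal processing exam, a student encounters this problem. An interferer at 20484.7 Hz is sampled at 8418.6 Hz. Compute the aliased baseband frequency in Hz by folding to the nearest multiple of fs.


Compute the nearest integer multiple of fs to the signal:
n = round(20484.7 / 8418.6) = 2
f_alias = |20484.7 - 2 * 8418.6|
        = |20484.7 - 16837.2|
        = 3647.5 Hz

3647.5


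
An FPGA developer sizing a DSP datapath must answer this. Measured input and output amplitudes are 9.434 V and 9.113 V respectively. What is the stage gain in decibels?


Voltage gain in dB:
G = 20 * log10(Vout / Vin)
  = 20 * log10(9.113 / 9.434)
  = 20 * log10(0.965974)
  = 20 * -0.015035
  = -0.3 dB

-0.3 dB


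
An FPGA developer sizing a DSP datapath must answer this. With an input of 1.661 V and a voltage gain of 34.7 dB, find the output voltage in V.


Output voltage from dB gain:
V_out = V_in * 10^(gain_dB / 20)
      = 1.661 * 10^(34.7 / 20)
      = 1.661 * 54.325033
      = 90.2339 V

90.2339 V


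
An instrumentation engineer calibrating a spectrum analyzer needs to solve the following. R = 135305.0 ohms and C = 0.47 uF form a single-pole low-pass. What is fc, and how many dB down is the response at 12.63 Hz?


Step 1 — cutoff frequency:
fc = 1 / (2*pi*R*C)
C = 0.47 uF = 4.7e-07 F
fc = 1 / (2*pi*135305.0*4.7e-07)
   = 2.5027 Hz

Step 2 — magnitude at f = 12.63 Hz:
|H(f)| = 1 / sqrt(1 + (f/fc)^2)
f/fc = 12.63 / 2.5027 = 5.04655
|H| = 1 / sqrt(1 + 25.467667) = 0.1943758
|H|_dB = 20*log10(0.1943758) = -14.23 dB

fc = 2.5027 Hz; |H(12.63 Hz)| = -14.23 dB


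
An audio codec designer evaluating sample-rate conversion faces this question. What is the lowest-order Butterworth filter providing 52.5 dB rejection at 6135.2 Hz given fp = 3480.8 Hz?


Butterworth filter order formula:
n = log10(10^(A/10) - 1) / (2 * log10(f_stop/f_pass))
10^(52.5/10) - 1 = 177826.941
f_stop/f_pass = 6135.2 / 3480.8 = 1.7626
n = 10.6642 -> ceil = 11

11


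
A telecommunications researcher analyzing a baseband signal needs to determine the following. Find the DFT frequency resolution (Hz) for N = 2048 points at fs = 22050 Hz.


DFT frequency resolution:
df = fs / N
   = 22050 / 2048
   = 10.7666 Hz

10.7666 Hz


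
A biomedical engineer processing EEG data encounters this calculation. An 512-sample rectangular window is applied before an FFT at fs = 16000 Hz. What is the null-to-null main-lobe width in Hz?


Main lobe width for a rectangular window:
Width = 2 * fs / N
      = 2 * 16000 / 512
      = 32000 / 512
      = 62.5 Hz

62.5 Hz


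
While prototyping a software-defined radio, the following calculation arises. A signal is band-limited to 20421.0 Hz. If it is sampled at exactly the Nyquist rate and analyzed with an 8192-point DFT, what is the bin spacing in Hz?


Step 1 — Nyquist sampling rate:
fs = 2 * fmax = 2 * 20421.0 = 40842.0 Hz

Step 2 — DFT bin spacing:
df = fs / N = 40842.0 / 8192 = 4.9856 Hz

4.9856 Hz


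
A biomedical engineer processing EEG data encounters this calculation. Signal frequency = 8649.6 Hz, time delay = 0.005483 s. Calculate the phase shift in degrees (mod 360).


Phase shift from frequency and time delay:
phi = 360 * f * t_delay
    = 360 * 8649.6 * 0.005483
    = 17073.27 degrees
    mod 360 = 153.27 degrees

153.27 degrees


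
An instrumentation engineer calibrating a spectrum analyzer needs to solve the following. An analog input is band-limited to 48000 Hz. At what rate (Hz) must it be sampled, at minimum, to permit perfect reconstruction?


The Nyquist rate is twice the maximum frequency component.
fs_min = 2 * fmax
      = 2 * 48000
      = 96000 Hz

96000


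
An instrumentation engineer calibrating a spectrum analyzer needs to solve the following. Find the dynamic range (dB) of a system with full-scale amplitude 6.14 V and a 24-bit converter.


Dynamic range from full-scale to LSB:
V_min = V_max / 2^bits = 6.14 / 2^24
DR = 20 * log10(V_max / V_min)
   = 20 * log10(2^24)
   = 20 * 24 * log10(2)
   = 144.49 dB

144.49 dB


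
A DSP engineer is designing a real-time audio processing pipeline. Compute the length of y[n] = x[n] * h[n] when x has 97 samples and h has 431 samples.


Linear convolution output length:
L = N + M - 1
  = 97 + 431 - 1
  = 527 samples

527


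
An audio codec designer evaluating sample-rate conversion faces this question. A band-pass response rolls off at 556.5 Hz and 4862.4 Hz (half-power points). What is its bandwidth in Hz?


Bandwidth is the difference of -3dB frequencies:
BW = f_high - f_low
   = 4862.4 - 556.5
   = 4305.9 Hz

4305.9 Hz


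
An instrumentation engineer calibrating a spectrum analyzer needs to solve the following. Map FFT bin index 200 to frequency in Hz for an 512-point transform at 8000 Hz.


Frequency of DFT bin k:
f_k = k * fs / N
    = 200 * 8000 / 512
    = 1600000 / 512
    = 3125.0 Hz

3125.0 Hz


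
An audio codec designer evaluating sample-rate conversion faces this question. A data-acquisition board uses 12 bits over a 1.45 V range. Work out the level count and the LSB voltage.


Step 1 — number of quantization levels:
L = 2^N = 2^12 = 4096

Step 2 — LSB step size:
delta = Vfs / L
      = 1.45 / 4096
      = 0.000354 V

Levels = 4096; step size = 0.000354 V


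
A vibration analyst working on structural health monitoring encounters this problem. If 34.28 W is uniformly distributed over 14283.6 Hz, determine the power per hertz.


Power spectral density:
PSD = P / BW
    = 34.28 / 14283.6
    = 0.00239996 W/Hz

0.00239996 W/Hz


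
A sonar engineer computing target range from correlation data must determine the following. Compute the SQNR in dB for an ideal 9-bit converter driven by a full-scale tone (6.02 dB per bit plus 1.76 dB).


Theoretical SNR for a full-scale sinusoid:
SNR = 6.02 * N + 1.76
    = 6.02 * 9 + 1.76
    = 54.18 + 1.76
    = 55.94 dB

55.94 dB


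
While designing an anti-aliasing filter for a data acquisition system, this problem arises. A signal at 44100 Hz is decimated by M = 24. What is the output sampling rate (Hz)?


Decimation reduces the sample rate:
fs_out = fs_in / M
       = 44100 / 24
       = 1837.5 Hz

1837.5 Hz


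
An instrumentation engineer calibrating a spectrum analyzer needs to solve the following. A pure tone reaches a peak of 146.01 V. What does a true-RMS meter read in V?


RMS voltage for a sinusoidal waveform:
V_rms = V_peak / sqrt(2)
      = 146.01 / 1.414214
      = 103.245 V

103.245 V


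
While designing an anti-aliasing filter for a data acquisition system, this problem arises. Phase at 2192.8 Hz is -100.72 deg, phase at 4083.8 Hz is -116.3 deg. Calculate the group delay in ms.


Group delay from phase difference:
tau = -d(phi)/d(omega)
d(phi) = -15.58 deg = -0.271922 rad
d(omega) = 2*pi*(4083.8 - 2192.8) = 11881.5034 rad/s
tau = -(-0.271922) / 11881.5034
    = 0.0229 ms

0.0229 ms


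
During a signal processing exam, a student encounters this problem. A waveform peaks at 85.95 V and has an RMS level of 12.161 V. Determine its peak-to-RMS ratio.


Crest factor is the ratio of peak to RMS:
CF = V_peak / V_rms
   = 85.95 / 12.161
   = 7.0677

7.0677


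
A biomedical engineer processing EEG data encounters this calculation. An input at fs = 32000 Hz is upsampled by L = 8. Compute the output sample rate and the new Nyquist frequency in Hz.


Step 1 — output sample rate after interpolation by L:
fs_out = L * fs_in = 8 * 32000 = 256000 Hz

Step 2 — Nyquist frequency of the output stream:
f_Nyq = fs_out / 2 = 256000 / 2 = 128000.0 Hz

fs_out = 256000 Hz; f_Nyquist = 128000.0 Hz


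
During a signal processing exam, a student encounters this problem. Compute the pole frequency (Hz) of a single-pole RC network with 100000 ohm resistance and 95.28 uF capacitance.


Cutoff frequency of a first-order RC filter:
fc = 1 / (2 * pi * R * C)
C = 95.28 uF = 9.528e-05 F
fc = 1 / (2 * pi * 100000 * 9.528e-05)
   = 1 / 59.866189606807
   = 0.016704 Hz

0.016704 Hz


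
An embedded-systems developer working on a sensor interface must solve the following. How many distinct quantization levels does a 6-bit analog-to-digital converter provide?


Number of quantization levels = 2^N
= 2^6
= 64

64


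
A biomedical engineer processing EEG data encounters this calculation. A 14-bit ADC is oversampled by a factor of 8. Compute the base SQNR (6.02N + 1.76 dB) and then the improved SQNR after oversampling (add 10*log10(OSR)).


Step 1 — baseline SQNR at Nyquist:
SQNR_base = 6.02*N + 1.76
          = 6.02*14 + 1.76
          = 86.04 dB

Step 2 — oversampling processing gain:
G = 10*log10(OSR) = 10*log10(8) = 9.03 dB

Step 3 — total:
SQNR_total = 86.04 + 9.03 = 95.07 dB

Base SQNR = 86.04 dB; oversampled SQNR = 95.07 dB


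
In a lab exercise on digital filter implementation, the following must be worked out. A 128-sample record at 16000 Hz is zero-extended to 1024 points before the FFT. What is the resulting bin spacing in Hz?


Frequency resolution after zero-padding:
N_padded = 128 * 8 = 1024
df = fs / N_padded
   = 16000 / 1024
   = 15.625 Hz

15.625 Hz


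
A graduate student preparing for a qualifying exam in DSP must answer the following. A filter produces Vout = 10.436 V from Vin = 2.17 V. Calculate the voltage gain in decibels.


Voltage gain in dB:
G = 20 * log10(Vout / Vin)
  = 20 * log10(10.436 / 2.17)
  = 20 * log10(4.809217)
  = 20 * 0.682074
  = 13.64 dB

13.64 dB


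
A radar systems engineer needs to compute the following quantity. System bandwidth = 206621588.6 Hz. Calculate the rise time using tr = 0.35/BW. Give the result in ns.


Rise time from bandwidth relationship:
tr = 0.35 / BW
   = 0.35 / 206621588.6
   = 1.693917864e-09 s
   = 1.6939 ns

1.6939 ns


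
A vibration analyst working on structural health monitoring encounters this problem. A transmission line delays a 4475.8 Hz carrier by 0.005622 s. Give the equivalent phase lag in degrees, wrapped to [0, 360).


Phase shift from frequency and time delay:
phi = 360 * f * t_delay
    = 360 * 4475.8 * 0.005622
    = 9058.66 degrees
    mod 360 = 58.66 degrees

58.66 degrees


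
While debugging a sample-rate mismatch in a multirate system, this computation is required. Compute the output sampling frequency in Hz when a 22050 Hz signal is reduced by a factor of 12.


Decimation reduces the sample rate:
fs_out = fs_in / M
       = 22050 / 12
       = 1837.5 Hz

1837.5 Hz


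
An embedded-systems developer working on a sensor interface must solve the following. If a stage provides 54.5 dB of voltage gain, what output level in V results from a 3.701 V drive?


Output voltage from dB gain:
V_out = V_in * 10^(gain_dB / 20)
      = 3.701 * 10^(54.5 / 20)
      = 3.701 * 530.884444
      = 1964.8033 V

1964.8033 V


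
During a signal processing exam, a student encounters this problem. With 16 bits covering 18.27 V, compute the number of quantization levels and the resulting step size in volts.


Step 1 — number of quantization levels:
L = 2^N = 2^16 = 65536

Step 2 — LSB step size:
delta = Vfs / L
      = 18.27 / 65536
      = 0.00027878 V

Levels = 65536; step size = 0.00027878 V


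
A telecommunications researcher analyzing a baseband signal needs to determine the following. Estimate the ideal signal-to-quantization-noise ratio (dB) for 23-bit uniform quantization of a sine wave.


Theoretical SNR for a full-scale sinusoid:
SNR = 6.02 * N + 1.76
    = 6.02 * 23 + 1.76
    = 138.46 + 1.76
    = 140.22 dB

140.22 dB


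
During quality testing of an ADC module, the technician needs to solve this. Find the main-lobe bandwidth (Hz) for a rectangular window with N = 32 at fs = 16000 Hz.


Main lobe width for a rectangular window:
Width = 2 * fs / N
      = 2 * 16000 / 32
      = 32000 / 32
      = 1000.0 Hz

1000.0 Hz


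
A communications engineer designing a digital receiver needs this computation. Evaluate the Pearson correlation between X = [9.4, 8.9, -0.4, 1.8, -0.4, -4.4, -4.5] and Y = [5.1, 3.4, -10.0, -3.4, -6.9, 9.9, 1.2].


Pearson correlation coefficient (population):
r = cov(X,Y) / (std(X) * std(Y))
Mean X = 1.4857, Mean Y = -0.1
Cov(X,Y) = 4.417143
Std(X) = 5.281891, Std(Y) = 6.504065
r = 0.1286

0.1286


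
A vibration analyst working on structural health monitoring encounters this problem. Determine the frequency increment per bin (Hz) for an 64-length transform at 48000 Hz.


DFT frequency resolution:
df = fs / N
   = 48000 / 64
   = 750.0 Hz

750.0 Hz


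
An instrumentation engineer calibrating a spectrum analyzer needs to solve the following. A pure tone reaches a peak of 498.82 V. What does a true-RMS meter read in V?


RMS voltage for a sinusoidal waveform:
V_rms = V_peak / sqrt(2)
      = 498.82 / 1.414214
      = 352.719 V

352.719 V


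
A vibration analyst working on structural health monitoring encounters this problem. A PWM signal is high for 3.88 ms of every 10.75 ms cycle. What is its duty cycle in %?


Duty cycle as a percentage:
DC = (t_on / T) * 100
   = (3.88 / 10.75) * 100
   = 0.36093 * 100
   = 36.09 %

36.09 %


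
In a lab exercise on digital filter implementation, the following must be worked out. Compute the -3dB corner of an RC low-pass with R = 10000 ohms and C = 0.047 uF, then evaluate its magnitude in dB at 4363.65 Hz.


Step 1 — cutoff frequency:
fc = 1 / (2*pi*R*C)
C = 0.047 uF = 4.7e-08 F
fc = 1 / (2*pi*10000*4.7e-08)
   = 338.628 Hz

Step 2 — magnitude at f = 4363.65 Hz:
|H(f)| = 1 / sqrt(1 + (f/fc)^2)
f/fc = 4363.65 / 338.628 = 12.886265
|H| = 1 / sqrt(1 + 166.055826) = 0.0773694
|H|_dB = 20*log10(0.0773694) = -22.23 dB

fc = 338.628 Hz; |H(4363.65 Hz)| = -22.23 dB


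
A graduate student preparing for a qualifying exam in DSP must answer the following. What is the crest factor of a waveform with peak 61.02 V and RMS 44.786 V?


Crest factor is the ratio of peak to RMS:
CF = V_peak / V_rms
   = 61.02 / 44.786
   = 1.3625

1.3625


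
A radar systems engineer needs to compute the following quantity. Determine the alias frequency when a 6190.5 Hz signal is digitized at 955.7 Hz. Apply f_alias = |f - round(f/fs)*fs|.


Compute the nearest integer multiple of fs to the signal:
n = round(6190.5 / 955.7) = 6
f_alias = |6190.5 - 6 * 955.7|
        = |6190.5 - 5734.2|
        = 456.3 Hz

456.3


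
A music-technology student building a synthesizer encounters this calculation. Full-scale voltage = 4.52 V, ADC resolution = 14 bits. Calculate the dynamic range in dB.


Dynamic range from full-scale to LSB:
V_min = V_max / 2^bits = 4.52 / 2^14
DR = 20 * log10(V_max / V_min)
   = 20 * log10(2^14)
   = 20 * 14 * log10(2)
   = 84.29 dB

84.29 dB


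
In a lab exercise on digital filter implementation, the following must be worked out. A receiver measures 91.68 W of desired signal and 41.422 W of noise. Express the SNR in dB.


SNR in decibels:
SNR = 10 * log10(Ps / Pn)
    = 10 * log10(91.68 / 41.422)
    = 10 * log10(2.2133)
    = 10 * 0.345
    = 3.45 dB

3.45 dB


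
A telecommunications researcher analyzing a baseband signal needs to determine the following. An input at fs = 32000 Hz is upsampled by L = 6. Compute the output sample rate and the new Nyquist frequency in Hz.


Step 1 — output sample rate after interpolation by L:
fs_out = L * fs_in = 6 * 32000 = 192000 Hz

Step 2 — Nyquist frequency of the output stream:
f_Nyq = fs_out / 2 = 192000 / 2 = 96000.0 Hz

fs_out = 192000 Hz; f_Nyquist = 96000.0 Hz


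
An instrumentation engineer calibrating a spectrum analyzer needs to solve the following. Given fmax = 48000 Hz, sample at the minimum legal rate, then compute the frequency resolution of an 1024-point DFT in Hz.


Step 1 — Nyquist sampling rate:
fs = 2 * fmax = 2 * 48000 = 96000 Hz

Step 2 — DFT bin spacing:
df = fs / N = 96000 / 1024 = 93.75 Hz

93.75 Hz


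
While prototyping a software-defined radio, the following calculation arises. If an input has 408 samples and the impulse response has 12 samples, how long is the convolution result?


Linear convolution output length:
L = N + M - 1
  = 408 + 12 - 1
  = 419 samples

419


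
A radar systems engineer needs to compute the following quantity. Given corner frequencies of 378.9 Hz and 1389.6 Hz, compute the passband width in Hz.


Bandwidth is the difference of -3dB frequencies:
BW = f_high - f_low
   = 1389.6 - 378.9
   = 1010.7 Hz

1010.7 Hz


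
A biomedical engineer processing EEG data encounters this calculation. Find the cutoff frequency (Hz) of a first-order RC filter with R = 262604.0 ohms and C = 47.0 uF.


Cutoff frequency of a first-order RC filter:
fc = 1 / (2 * pi * R * C)
C = 47.0 uF = 4.7e-05 F
fc = 1 / (2 * pi * 262604.0 * 4.7e-05)
   = 1 / 77.54951093711
   = 0.012895 Hz

0.012895 Hz


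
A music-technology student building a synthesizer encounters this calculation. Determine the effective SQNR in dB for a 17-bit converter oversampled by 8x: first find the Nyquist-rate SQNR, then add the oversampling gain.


Step 1 — baseline SQNR at Nyquist:
SQNR_base = 6.02*N + 1.76
          = 6.02*17 + 1.76
          = 104.1 dB

Step 2 — oversampling processing gain:
G = 10*log10(OSR) = 10*log10(8) = 9.03 dB

Step 3 — total:
SQNR_total = 104.1 + 9.03 = 113.13 dB

Base SQNR = 104.1 dB; oversampled SQNR = 113.13 dB


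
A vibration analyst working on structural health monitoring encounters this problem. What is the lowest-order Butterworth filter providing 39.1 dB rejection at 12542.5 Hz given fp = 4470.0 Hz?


Butterworth filter order formula:
n = log10(10^(A/10) - 1) / (2 * log10(f_stop/f_pass))
10^(39.1/10) - 1 = 8127.3052
f_stop/f_pass = 12542.5 / 4470.0 = 2.8059
n = 4.363 -> ceil = 5

5


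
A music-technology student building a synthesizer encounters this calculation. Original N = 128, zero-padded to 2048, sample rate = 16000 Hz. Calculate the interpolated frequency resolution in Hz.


Frequency resolution after zero-padding:
N_padded = 128 * 16 = 2048
df = fs / N_padded
   = 16000 / 2048
   = 7.8125 Hz

7.8125 Hz


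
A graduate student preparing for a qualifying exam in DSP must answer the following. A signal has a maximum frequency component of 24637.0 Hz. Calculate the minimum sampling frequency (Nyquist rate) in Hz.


The Nyquist rate is twice the maximum frequency component.
fs_min = 2 * fmax
      = 2 * 24637.0
      = 49274.0 Hz

49274.0


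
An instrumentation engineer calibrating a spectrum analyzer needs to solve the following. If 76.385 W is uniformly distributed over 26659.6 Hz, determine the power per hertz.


Power spectral density:
PSD = P / BW
    = 76.385 / 26659.6
    = 0.0028652 W/Hz

0.0028652 W/Hz


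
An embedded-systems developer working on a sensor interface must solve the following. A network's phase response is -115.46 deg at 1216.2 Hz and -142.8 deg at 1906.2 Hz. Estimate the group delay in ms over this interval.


Group delay from phase difference:
tau = -d(phi)/d(omega)
d(phi) = -27.34 deg = -0.477173 rad
d(omega) = 2*pi*(1906.2 - 1216.2) = 4335.3979 rad/s
tau = -(-0.477173) / 4335.3979
    = 0.1101 ms

0.1101 ms


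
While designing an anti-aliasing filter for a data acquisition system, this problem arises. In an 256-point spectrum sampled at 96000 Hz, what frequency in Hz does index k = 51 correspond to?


Frequency of DFT bin k:
f_k = k * fs / N
    = 51 * 96000 / 256
    = 4896000 / 256
    = 19125.0 Hz

19125.0 Hz


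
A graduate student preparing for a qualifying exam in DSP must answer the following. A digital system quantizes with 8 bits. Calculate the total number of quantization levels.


Number of quantization levels = 2^N
= 2^8
= 256

256


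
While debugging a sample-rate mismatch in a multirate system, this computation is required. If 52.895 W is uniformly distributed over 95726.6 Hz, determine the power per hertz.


Power spectral density:
PSD = P / BW
    = 52.895 / 95726.6
    = 0.00055256 W/Hz

0.00055256 W/Hz


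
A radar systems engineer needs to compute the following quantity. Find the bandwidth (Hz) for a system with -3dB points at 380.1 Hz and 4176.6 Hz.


Bandwidth is the difference of -3dB frequencies:
BW = f_high - f_low
   = 4176.6 - 380.1
   = 3796.5 Hz

3796.5 Hz


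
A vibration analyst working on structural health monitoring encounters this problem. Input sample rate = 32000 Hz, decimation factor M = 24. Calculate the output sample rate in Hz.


Decimation reduces the sample rate:
fs_out = fs_in / M
       = 32000 / 24
       = 1333.3333 Hz

1333.3333 Hz


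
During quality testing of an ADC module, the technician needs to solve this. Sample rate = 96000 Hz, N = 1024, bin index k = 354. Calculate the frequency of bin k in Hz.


Frequency of DFT bin k:
f_k = k * fs / N
    = 354 * 96000 / 1024
    = 33984000 / 1024
    = 33187.5 Hz

33187.5 Hz


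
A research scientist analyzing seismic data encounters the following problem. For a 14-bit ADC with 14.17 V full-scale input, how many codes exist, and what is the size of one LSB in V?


Step 1 — number of quantization levels:
L = 2^N = 2^14 = 16384

Step 2 — LSB step size:
delta = Vfs / L
      = 14.17 / 16384
      = 0.00086487 V

Levels = 16384; step size = 0.00086487 V


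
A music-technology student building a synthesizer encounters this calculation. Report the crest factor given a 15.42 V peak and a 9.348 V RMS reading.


Crest factor is the ratio of peak to RMS:
CF = V_peak / V_rms
   = 15.42 / 9.348
   = 1.6496

1.6496


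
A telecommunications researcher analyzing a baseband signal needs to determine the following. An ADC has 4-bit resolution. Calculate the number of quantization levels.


Number of quantization levels = 2^N
= 2^4
= 16

16


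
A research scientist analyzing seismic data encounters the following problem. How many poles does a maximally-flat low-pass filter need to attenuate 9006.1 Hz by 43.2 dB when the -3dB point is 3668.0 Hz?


Butterworth filter order formula:
n = log10(10^(A/10) - 1) / (2 * log10(f_stop/f_pass))
10^(43.2/10) - 1 = 20891.9613
f_stop/f_pass = 9006.1 / 3668.0 = 2.4553
n = 5.5369 -> ceil = 6

6


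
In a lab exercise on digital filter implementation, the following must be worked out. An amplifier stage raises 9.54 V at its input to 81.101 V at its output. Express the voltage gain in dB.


Voltage gain in dB:
G = 20 * log10(Vout / Vin)
  = 20 * log10(81.101 / 9.54)
  = 20 * log10(8.501153)
  = 20 * 0.929478
  = 18.59 dB

18.59 dB


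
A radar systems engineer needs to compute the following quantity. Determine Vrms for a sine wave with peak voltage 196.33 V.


RMS voltage for a sinusoidal waveform:
V_rms = V_peak / sqrt(2)
      = 196.33 / 1.414214
      = 138.826 V

138.826 V


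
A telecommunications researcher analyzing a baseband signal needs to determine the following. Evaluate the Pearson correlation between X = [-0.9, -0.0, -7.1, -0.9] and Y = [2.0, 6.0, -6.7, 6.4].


Pearson correlation coefficient (population):
r = cov(X,Y) / (std(X) * std(Y))
Mean X = -2.225, Mean Y = 1.925
Cov(X,Y) = 14.285625
Std(X) = 2.838463, Std(Y) = 5.268479
r = 0.9553

0.9553


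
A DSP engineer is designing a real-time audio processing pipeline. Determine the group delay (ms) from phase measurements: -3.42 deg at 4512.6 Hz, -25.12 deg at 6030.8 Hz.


Group delay from phase difference:
tau = -d(phi)/d(omega)
d(phi) = -21.7 deg = -0.378736 rad
d(omega) = 2*pi*(6030.8 - 4512.6) = 9539.1319 rad/s
tau = -(-0.378736) / 9539.1319
    = 0.0397 ms

0.0397 ms


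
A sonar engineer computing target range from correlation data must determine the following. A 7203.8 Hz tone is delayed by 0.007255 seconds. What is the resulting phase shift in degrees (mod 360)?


Phase shift from frequency and time delay:
phi = 360 * f * t_delay
    = 360 * 7203.8 * 0.007255
    = 18814.88 degrees
    mod 360 = 94.88 degrees

94.88 degrees


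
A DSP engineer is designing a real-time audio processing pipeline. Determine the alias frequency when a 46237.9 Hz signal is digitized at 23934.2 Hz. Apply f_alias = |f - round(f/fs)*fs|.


Compute the nearest integer multiple of fs to the signal:
n = round(46237.9 / 23934.2) = 2
f_alias = |46237.9 - 2 * 23934.2|
        = |46237.9 - 47868.4|
        = 1630.5 Hz

1630.5


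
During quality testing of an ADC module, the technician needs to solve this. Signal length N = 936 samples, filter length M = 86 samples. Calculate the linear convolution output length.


Linear convolution output length:
L = N + M - 1
  = 936 + 86 - 1
  = 1021 samples

1021


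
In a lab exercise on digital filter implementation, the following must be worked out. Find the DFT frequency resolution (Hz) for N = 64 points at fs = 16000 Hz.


DFT frequency resolution:
df = fs / N
   = 16000 / 64
   = 250.0 Hz

250.0 Hz


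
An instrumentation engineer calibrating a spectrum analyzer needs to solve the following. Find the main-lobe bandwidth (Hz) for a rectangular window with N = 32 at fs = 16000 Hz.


Main lobe width for a rectangular window:
Width = 2 * fs / N
      = 2 * 16000 / 32
      = 32000 / 32
      = 1000.0 Hz

1000.0 Hz


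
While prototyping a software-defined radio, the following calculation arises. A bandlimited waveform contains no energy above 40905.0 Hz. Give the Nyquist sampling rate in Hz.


The Nyquist rate is twice the maximum frequency component.
fs_min = 2 * fmax
      = 2 * 40905.0
      = 81810.0 Hz

81810.0


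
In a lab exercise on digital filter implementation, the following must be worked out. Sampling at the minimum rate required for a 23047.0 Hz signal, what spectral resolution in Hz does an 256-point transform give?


Step 1 — Nyquist sampling rate:
fs = 2 * fmax = 2 * 23047.0 = 46094.0 Hz

Step 2 — DFT bin spacing:
df = fs / N = 46094.0 / 256 = 180.0547 Hz

180.0547 Hz


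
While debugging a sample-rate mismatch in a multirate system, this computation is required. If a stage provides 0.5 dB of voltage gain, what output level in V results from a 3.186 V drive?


Output voltage from dB gain:
V_out = V_in * 10^(gain_dB / 20)
      = 3.186 * 10^(0.5 / 20)
      = 3.186 * 1.059254
      = 3.3748 V

3.3748 V


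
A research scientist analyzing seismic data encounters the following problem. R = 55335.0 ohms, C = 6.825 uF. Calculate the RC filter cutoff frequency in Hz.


Cutoff frequency of a first-order RC filter:
fc = 1 / (2 * pi * R * C)
C = 6.825 uF = 6.825e-06 F
fc = 1 / (2 * pi * 55335.0 * 6.825e-06)
   = 1 / 2.3729164024892
   = 0.421422 Hz

0.421422 Hz


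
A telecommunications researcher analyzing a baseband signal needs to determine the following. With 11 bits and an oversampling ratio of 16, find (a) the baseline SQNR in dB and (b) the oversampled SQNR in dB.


Step 1 — baseline SQNR at Nyquist:
SQNR_base = 6.02*N + 1.76
          = 6.02*11 + 1.76
          = 67.98 dB

Step 2 — oversampling processing gain:
G = 10*log10(OSR) = 10*log10(16) = 12.04 dB

Step 3 — total:
SQNR_total = 67.98 + 12.04 = 80.02 dB

Base SQNR = 67.98 dB; oversampled SQNR = 80.02 dB


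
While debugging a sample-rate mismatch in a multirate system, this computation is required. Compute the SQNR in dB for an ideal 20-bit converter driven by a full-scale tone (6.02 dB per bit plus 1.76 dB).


Theoretical SNR for a full-scale sinusoid:
SNR = 6.02 * N + 1.76
    = 6.02 * 20 + 1.76
    = 120.4 + 1.76
    = 122.16 dB

122.16 dB


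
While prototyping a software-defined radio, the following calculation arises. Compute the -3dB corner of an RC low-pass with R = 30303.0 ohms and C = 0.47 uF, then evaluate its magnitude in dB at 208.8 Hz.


Step 1 — cutoff frequency:
fc = 1 / (2*pi*R*C)
C = 0.47 uF = 4.7e-07 F
fc = 1 / (2*pi*30303.0*4.7e-07)
   = 11.1747 Hz

Step 2 — magnitude at f = 208.8 Hz:
|H(f)| = 1 / sqrt(1 + (f/fc)^2)
f/fc = 208.8 / 11.1747 = 18.685065
|H| = 1 / sqrt(1 + 349.131654) = 0.0534422
|H|_dB = 20*log10(0.0534422) = -25.44 dB

fc = 11.1747 Hz; |H(208.8 Hz)| = -25.44 dB


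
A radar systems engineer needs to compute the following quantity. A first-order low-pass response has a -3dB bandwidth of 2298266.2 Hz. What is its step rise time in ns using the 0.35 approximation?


Rise time from bandwidth relationship:
tr = 0.35 / BW
   = 0.35 / 2298266.2
   = 1.522887122e-07 s
   = 152.2887 ns

152.2887 ns


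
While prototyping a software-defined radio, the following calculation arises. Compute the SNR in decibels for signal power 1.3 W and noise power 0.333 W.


SNR in decibels:
SNR = 10 * log10(Ps / Pn)
    = 10 * log10(1.3 / 0.333)
    = 10 * log10(3.9039)
    = 10 * 0.5915
    = 5.91 dB

5.91 dB


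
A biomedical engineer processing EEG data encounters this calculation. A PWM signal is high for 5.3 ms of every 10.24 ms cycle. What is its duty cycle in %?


Duty cycle as a percentage:
DC = (t_on / T) * 100
   = (5.3 / 10.24) * 100
   = 0.517578 * 100
   = 51.76 %

51.76 %


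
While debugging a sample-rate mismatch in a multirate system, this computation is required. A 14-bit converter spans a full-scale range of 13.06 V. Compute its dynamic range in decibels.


Dynamic range from full-scale to LSB:
V_min = V_max / 2^bits = 13.06 / 2^14
DR = 20 * log10(V_max / V_min)
   = 20 * log10(2^14)
   = 20 * 14 * log10(2)
   = 84.29 dB

84.29 dB


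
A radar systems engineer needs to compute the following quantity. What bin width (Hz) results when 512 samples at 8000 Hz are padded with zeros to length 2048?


Frequency resolution after zero-padding:
N_padded = 512 * 4 = 2048
df = fs / N_padded
   = 8000 / 2048
   = 3.9062 Hz

3.9062 Hz


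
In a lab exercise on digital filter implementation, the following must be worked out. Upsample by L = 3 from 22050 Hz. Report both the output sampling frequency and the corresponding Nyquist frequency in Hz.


Step 1 — output sample rate after interpolation by L:
fs_out = L * fs_in = 3 * 22050 = 66150 Hz

Step 2 — Nyquist frequency of the output stream:
f_Nyq = fs_out / 2 = 66150 / 2 = 33075.0 Hz

fs_out = 66150 Hz; f_Nyquist = 33075.0 Hz


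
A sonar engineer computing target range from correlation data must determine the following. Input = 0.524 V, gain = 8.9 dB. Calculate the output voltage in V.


Output voltage from dB gain:
V_out = V_in * 10^(gain_dB / 20)
      = 0.524 * 10^(8.9 / 20)
      = 0.524 * 2.786121
      = 1.4599 V

1.4599 V


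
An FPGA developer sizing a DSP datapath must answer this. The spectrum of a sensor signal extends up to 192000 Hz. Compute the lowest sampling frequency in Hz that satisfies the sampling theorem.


The Nyquist rate is twice the maximum frequency component.
fs_min = 2 * fmax
      = 2 * 192000
      = 384000 Hz

384000


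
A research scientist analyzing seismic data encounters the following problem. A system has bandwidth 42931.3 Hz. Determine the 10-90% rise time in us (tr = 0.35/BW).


Rise time from bandwidth relationship:
tr = 0.35 / BW
   = 0.35 / 42931.3
   = 8.15256002e-06 s
   = 8.1526 us

8.1526 us


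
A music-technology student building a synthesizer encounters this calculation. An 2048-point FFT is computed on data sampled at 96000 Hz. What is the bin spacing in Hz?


DFT frequency resolution:
df = fs / N
   = 96000 / 2048
   = 46.875 Hz

46.875 Hz


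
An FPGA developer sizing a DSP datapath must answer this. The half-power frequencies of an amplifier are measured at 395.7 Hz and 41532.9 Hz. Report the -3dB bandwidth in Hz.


Bandwidth is the difference of -3dB frequencies:
BW = f_high - f_low
   = 41532.9 - 395.7
   = 41137.2 Hz

41137.2 Hz


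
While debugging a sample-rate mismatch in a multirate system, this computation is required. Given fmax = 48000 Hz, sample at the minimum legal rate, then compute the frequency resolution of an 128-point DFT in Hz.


Step 1 — Nyquist sampling rate:
fs = 2 * fmax = 2 * 48000 = 96000 Hz

Step 2 — DFT bin spacing:
df = fs / N = 96000 / 128 = 750.0 Hz

750.0 Hz


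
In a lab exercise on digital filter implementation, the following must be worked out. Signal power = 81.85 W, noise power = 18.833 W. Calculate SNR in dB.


SNR in decibels:
SNR = 10 * log10(Ps / Pn)
    = 10 * log10(81.85 / 18.833)
    = 10 * log10(4.3461)
    = 10 * 0.6381
    = 6.38 dB

6.38 dB


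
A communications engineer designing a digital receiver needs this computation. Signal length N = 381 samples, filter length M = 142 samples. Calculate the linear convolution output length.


Linear convolution output length:
L = N + M - 1
  = 381 + 142 - 1
  = 522 samples

522


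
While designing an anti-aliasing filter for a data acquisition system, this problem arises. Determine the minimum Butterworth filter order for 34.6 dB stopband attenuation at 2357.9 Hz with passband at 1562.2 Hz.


Butterworth filter order formula:
n = log10(10^(A/10) - 1) / (2 * log10(f_stop/f_pass))
10^(34.6/10) - 1 = 2883.0315
f_stop/f_pass = 2357.9 / 1562.2 = 1.5093
n = 9.6758 -> ceil = 10

10


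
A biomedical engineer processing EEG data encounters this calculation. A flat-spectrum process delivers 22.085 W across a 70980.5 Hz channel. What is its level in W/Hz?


Power spectral density:
PSD = P / BW
    = 22.085 / 70980.5
    = 0.00031114 W/Hz

0.00031114 W/Hz


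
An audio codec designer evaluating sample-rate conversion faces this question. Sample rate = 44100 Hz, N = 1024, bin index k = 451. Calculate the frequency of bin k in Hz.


Frequency of DFT bin k:
f_k = k * fs / N
    = 451 * 44100 / 1024
    = 19889100 / 1024
    = 19422.949 Hz

19422.949 Hz


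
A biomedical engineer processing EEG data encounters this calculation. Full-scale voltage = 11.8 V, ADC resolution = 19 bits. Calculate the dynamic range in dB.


Dynamic range from full-scale to LSB:
V_min = V_max / 2^bits = 11.8 / 2^19
DR = 20 * log10(V_max / V_min)
   = 20 * log10(2^19)
   = 20 * 19 * log10(2)
   = 114.39 dB

114.39 dB


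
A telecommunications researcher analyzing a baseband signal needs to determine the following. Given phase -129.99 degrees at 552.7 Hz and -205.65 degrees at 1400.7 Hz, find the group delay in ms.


Group delay from phase difference:
tau = -d(phi)/d(omega)
d(phi) = -75.66 deg = -1.320516 rad
d(omega) = 2*pi*(1400.7 - 552.7) = 5328.1411 rad/s
tau = -(-1.320516) / 5328.1411
    = 0.2478 ms

0.2478 ms


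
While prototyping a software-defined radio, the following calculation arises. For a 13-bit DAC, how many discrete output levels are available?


Number of quantization levels = 2^N
= 2^13
= 8192

8192


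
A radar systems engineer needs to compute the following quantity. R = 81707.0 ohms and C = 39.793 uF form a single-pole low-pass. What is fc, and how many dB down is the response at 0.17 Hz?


Step 1 — cutoff frequency:
fc = 1 / (2*pi*R*C)
C = 39.793 uF = 3.9793e-05 F
fc = 1 / (2*pi*81707.0*3.9793e-05)
   = 0.0489502 Hz

Step 2 — magnitude at f = 0.17 Hz:
|H(f)| = 1 / sqrt(1 + (f/fc)^2)
f/fc = 0.17 / 0.0489502 = 3.472917
|H| = 1 / sqrt(1 + 12.061152) = 0.2767001
|H|_dB = 20*log10(0.2767001) = -11.16 dB

fc = 0.0489502 Hz; |H(0.17 Hz)| = -11.16 dB


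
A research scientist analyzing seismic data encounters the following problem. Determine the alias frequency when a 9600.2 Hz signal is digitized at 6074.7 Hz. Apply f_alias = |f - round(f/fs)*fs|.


Compute the nearest integer multiple of fs to the signal:
n = round(9600.2 / 6074.7) = 2
f_alias = |9600.2 - 2 * 6074.7|
        = |9600.2 - 12149.4|
        = 2549.2 Hz

2549.2


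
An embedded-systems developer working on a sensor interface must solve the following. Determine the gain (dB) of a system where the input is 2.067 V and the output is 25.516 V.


Voltage gain in dB:
G = 20 * log10(Vout / Vin)
  = 20 * log10(25.516 / 2.067)
  = 20 * log10(12.344461)
  = 20 * 1.091472
  = 21.83 dB

21.83 dB


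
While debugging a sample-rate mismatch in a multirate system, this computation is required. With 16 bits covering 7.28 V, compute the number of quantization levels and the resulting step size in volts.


Step 1 — number of quantization levels:
L = 2^N = 2^16 = 65536

Step 2 — LSB step size:
delta = Vfs / L
      = 7.28 / 65536
      = 0.00011108 V

Levels = 65536; step size = 0.00011108 V
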